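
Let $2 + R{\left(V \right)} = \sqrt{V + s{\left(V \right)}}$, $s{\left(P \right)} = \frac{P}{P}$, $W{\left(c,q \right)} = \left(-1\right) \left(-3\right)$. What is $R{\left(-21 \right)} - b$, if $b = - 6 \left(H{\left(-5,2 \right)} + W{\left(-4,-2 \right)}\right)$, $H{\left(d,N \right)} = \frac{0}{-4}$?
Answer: $16 + 2 i \sqrt{5} \approx 16.0 + 4.4721 i$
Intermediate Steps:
$W{\left(c,q \right)} = 3$
$H{\left(d,N \right)} = 0$ ($H{\left(d,N \right)} = 0 \left(- \frac{1}{4}\right) = 0$)
$s{\left(P \right)} = 1$
$R{\left(V \right)} = -2 + \sqrt{1 + V}$ ($R{\left(V \right)} = -2 + \sqrt{V + 1} = -2 + \sqrt{1 + V}$)
$b = -18$ ($b = - 6 \left(0 + 3\right) = \left(-6\right) 3 = -18$)
$R{\left(-21 \right)} - b = \left(-2 + \sqrt{1 - 21}\right) - -18 = \left(-2 + \sqrt{-20}\right) + 18 = \left(-2 + 2 i \sqrt{5}\right) + 18 = 16 + 2 i \sqrt{5}$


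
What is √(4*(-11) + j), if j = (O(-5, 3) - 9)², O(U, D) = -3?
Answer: 10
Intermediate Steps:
j = 144 (j = (-3 - 9)² = (-12)² = 144)
√(4*(-11) + j) = √(4*(-11) + 144) = √(-44 + 144) = √100 = 10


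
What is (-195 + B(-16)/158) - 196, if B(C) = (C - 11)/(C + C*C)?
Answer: -4942249/12640 ≈ -391.00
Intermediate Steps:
B(C) = (-11 + C)/(C + C²)
(-195 + B(-16)/158) - 196 = (-195 + ((-11 - 16)/((-16)*(1 - 16)))/158) - 196 = (-195 - 1/16*(-27)/(-15)*(1/158)) - 196 = (-195 - 1/16*(-1/15)*(-27)*(1/158)) - 196 = (-195 - 9/80*1/158) - 196 = (-195 - 9/12640) - 196 = -2464809/12640 - 196 = -4942249/12640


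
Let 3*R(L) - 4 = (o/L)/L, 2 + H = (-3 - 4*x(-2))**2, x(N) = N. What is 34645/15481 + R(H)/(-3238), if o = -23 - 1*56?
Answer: 59332978191/26517435862 ≈ 2.2375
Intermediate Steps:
o = -79 (o = -23 - 56 = -79)
H = 23 (H = -2 + (-3 - 4*(-2))**2 = -2 + (-3 + 8)**2 = -2 + 5**2 = -2 + 25 = 23)
R(L) = 4/3 - 79/(3*L**2) (R(L) = 4/3 + ((-79/L)/L)/3 = 4/3 + (-79/L**2)/3 = 4/3 - 79/(3*L**2))
34645/15481 + R(H)/(-3238) = 34645/15481 + (4/3 - 79/3/23**2)/(-3238) = 34645*(1/15481) + (4/3 - 79/3*1/529)*(-1/3238) = 34645/15481 + (4/3 - 79/1587)*(-1/3238) = 34645/15481 + (679/529)*(-1/3238) = 34645/15481 - 679/1712902 = 59332978191/26517435862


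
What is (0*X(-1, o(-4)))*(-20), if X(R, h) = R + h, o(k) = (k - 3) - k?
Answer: 0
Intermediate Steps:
o(k) = -3 (o(k) = (-3 + k) - k = -3)
(0*X(-1, o(-4)))*(-20) = (0*(-1 - 3))*(-20) = (0*(-4))*(-20) = 0*(-20) = 0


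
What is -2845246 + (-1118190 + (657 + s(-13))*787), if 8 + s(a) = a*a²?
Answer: -5181712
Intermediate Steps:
s(a) = -8 + a³ (s(a) = -8 + a*a² = -8 + a³)
-2845246 + (-1118190 + (657 + s(-13))*787) = -2845246 + (-1118190 + (657 + (-8 + (-13)³))*787) = -2845246 + (-1118190 + (657 + (-8 - 2197))*787) = -2845246 + (-1118190 + (657 - 2205)*787) = -2845246 + (-1118190 - 1548*787) = -2845246 + (-1118190 - 1218276) = -2845246 - 2336466 = -5181712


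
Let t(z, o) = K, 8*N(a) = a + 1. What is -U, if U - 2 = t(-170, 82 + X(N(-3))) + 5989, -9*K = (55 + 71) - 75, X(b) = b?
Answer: -17956/3 ≈ -5985.3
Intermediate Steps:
N(a) = 1/8 + a/8 (N(a) = (a + 1)/8 = (1 + a)/8 = 1/8 + a/8)
K = -17/3 (K = -((55 + 71) - 75)/9 = -(126 - 75)/9 = -1/9*51 = -17/3 ≈ -5.6667)
t(z, o) = -17/3
U = 17956/3 (U = 2 + (-17/3 + 5989) = 2 + 17950/3 = 17956/3 ≈ 5985.3)
-U = -1*17956/3 = -17956/3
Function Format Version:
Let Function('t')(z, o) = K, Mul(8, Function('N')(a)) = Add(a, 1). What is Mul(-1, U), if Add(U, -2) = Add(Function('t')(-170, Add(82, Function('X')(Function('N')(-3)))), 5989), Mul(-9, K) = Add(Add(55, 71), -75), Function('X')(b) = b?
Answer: Rational(-17956, 3) ≈ -5985.3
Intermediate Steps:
Function('N')(a) = Add(Rational(1, 8), Mul(Rational(1, 8), a)) (Function('N')(a) = Mul(Rational(1, 8), Add(a, 1)) = Mul(Rational(1, 8), Add(1, a)) = Add(Rational(1, 8), Mul(Rational(1, 8), a)))
K = Rational(-17, 3) (K = Mul(Rational(-1, 9), Add(Add(55, 71), -75)) = Mul(Rational(-1, 9), Add(126, -75)) = Mul(Rational(-1, 9), 51) = Rational(-17, 3) ≈ -5.6667)
Function('t')(z, o) = Rational(-17, 3)
U = Rational(17956, 3) (U = Add(2, Add(Rational(-17, 3), 5989)) = Add(2, Rational(17950, 3)) = Rational(17956, 3) ≈ 5985.3)
Mul(-1, U) = Mul(-1, Rational(17956, 3)) = Rational(-17956, 3)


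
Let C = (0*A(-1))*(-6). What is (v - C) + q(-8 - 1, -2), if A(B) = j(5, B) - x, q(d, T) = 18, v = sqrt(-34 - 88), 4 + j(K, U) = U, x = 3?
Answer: 18 + I*sqrt(122) ≈ 18.0 + 11.045*I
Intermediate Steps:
j(K, U) = -4 + U
v = I*sqrt(122) (v = sqrt(-122) = I*sqrt(122) ≈ 11.045*I)
A(B) = -7 + B (A(B) = (-4 + B) - 1*3 = (-4 + B) - 3 = -7 + B)
C = 0 (C = (0*(-7 - 1))*(-6) = (0*(-8))*(-6) = 0*(-6) = 0)
(v - C) + q(-8 - 1, -2) = (I*sqrt(122) - 1*0) + 18 = (I*sqrt(122) + 0) + 18 = I*sqrt(122) + 18 = 18 + I*sqrt(122)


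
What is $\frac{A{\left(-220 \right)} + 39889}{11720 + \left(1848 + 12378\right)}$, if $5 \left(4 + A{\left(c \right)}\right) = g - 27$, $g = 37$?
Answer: $\frac{39887}{25946} \approx 1.5373$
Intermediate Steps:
$A{\left(c \right)} = -2$ ($A{\left(c \right)} = -4 + \frac{37 - 27}{5} = -4 + \frac{1}{5} \cdot 10 = -4 + 2 = -2$)
$\frac{A{\left(-220 \right)} + 39889}{11720 + \left(1848 + 12378\right)} = \frac{-2 + 39889}{11720 + \left(1848 + 12378\right)} = \frac{39887}{11720 + 14226} = \frac{39887}{25946}$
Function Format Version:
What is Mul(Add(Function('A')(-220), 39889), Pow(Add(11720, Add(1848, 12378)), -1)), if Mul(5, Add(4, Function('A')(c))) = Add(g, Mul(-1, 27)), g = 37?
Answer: Rational(39887, 25946) ≈ 1.5373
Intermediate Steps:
Function('A')(c) = -2 (Function('A')(c) = Add(-4, Mul(Rational(1, 5), Add(37, Mul(-1, 27)))) = Add(-4, Mul(Rational(1, 5), Add(37, -27))) = Add(-4, Mul(Rational(1, 5), 10)) = Add(-4, 2) = -2)
Mul(Add(Function('A')(-220), 39889), Pow(Add(11720, Add(1848, 12378)), -1)) = Mul(Add(-2, 39889), Pow(Add(11720, Add(1848, 12378)), -1)) = Mul(39887, Pow(Add(11720, 14226), -1)) = Mul(39887, Pow(25946, -1)) = Mul(39887, Rational(1, 25946)) = Rational(39887, 25946)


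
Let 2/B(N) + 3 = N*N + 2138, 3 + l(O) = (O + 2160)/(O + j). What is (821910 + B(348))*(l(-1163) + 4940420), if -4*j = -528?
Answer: 515934557240894293560/127059409 ≈ 4.0606e+12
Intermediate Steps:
j = 132 (j = -¼*(-528) = 132)
l(O) = -3 + (2160 + O)/(132 + O) (l(O) = -3 + (O + 2160)/(O + 132) = -3 + (2160 + O)/(132 + O))
B(N) = 2/(2135 + N²) (B(N) = 2/(-3 + (N*N + 2138)) = 2/(-3 + (N² + 2138)) = 2/(-3 + (2138 + N²)) = 2/(2135 + N²))
(821910 + B(348))*(l(-1163) + 4940420) = (821910 + 2/(2135 + 348²))*(2*(882 - 1*(-1163))/(132 - 1163) + 4940420) = (821910 + 2/(2135 + 121104))*(2*(882 + 1163)/(-1031) + 4940420) = (821910 + 2/123239)*(2*(-1/1031)*2045 + 4940420) = (821910 + 2*(1/123239))*(-4090/1031 + 4940420) = (821910 + 2/123239)*(5093568930/1031) = (101291366492/123239)*(5093568930/1031) = 515934557240894293560/127059409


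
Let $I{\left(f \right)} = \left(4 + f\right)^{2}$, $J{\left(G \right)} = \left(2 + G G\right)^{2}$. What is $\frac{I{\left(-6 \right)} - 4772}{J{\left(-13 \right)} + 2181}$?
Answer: $- \frac{2384}{15711} \approx -0.15174$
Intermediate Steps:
$J{\left(G \right)} = \left(2 + G^{2}\right)^{2}$
$\frac{I{\left(-6 \right)} - 4772}{J{\left(-13 \right)} + 2181} = \frac{\left(4 - 6\right)^{2} - 4772}{\left(2 + \left(-13\right)^{2}\right)^{2} + 2181} = \frac{\left(-2\right)^{2} - 4772}{\left(2 + 169\right)^{2} + 2181} = \frac{4 - 4772}{171^{2} + 2181} = - \frac{4768}{29241 + 2181} = - \frac{4768}{31422} = \left(-4768\right) \frac{1}{31422} = - \frac{2384}{15711}$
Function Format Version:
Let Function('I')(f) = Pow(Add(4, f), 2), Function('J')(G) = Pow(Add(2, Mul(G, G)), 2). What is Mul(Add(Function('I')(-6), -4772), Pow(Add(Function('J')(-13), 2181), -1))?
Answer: Rational(-2384, 15711) ≈ -0.15174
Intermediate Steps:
Function('J')(G) = Pow(Add(2, Pow(G, 2)), 2)
Mul(Add(Function('I')(-6), -4772), Pow(Add(Function('J')(-13), 2181), -1)) = Mul(Add(Pow(Add(4, -6), 2), -4772), Pow(Add(Pow(Add(2, Pow(-13, 2)), 2), 2181), -1)) = Mul(Add(Pow(-2, 2), -4772), Pow(Add(Pow(Add(2, 169), 2), 2181), -1)) = Mul(Add(4, -4772), Pow(Add(Pow(171, 2), 2181), -1)) = Mul(-4768, Pow(Add(29241, 2181), -1)) = Mul(-4768, Pow(31422, -1)) = Mul(-4768, Rational(1, 31422)) = Rational(-2384, 15711)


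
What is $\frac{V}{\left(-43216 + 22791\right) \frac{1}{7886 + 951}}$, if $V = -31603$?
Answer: $\frac{279275711}{20425} \approx 13673.0$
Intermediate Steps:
$\frac{V}{\left(-43216 + 22791\right) \frac{1}{7886 + 951}} = - \frac{31603}{\left(-43216 + 22791\right) \frac{1}{7886 + 951}} = - \frac{31603}{\left(-20425\right) \frac{1}{8837}} = - \frac{31603}{- \frac{20425}{8837}} = \left(-31603\right) \left(- \frac{8837}{20425}\right) = \frac{279275711}{20425}$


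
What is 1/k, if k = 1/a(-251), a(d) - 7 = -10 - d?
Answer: 248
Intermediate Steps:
a(d) = -3 - d (a(d) = 7 + (-10 - d) = -3 - d)
k = 1/248 (k = 1/(-3 - 1*(-251)) = 1/(-3 + 251) = 1/248 ≈ 0.0040323)
1/k = 1/(1/248) = 248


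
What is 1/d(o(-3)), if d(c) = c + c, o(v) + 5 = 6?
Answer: ½ ≈ 0.50000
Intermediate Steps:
o(v) = 1 (o(v) = -5 + 6 = 1)
d(c) = 2*c
1/d(o(-3)) = 1/(2*1) = 1/2 = ½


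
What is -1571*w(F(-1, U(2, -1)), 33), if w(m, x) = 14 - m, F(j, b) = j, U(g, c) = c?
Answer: -23565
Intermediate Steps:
-1571*w(F(-1, U(2, -1)), 33) = -1571*(14 - 1*(-1)) = -1571*(14 + 1) = -1571*15 = -23565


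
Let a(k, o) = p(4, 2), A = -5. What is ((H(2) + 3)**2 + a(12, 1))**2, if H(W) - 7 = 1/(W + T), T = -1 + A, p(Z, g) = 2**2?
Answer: 2512225/256 ≈ 9813.4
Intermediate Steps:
p(Z, g) = 4
a(k, o) = 4
T = -6 (T = -1 - 5 = -6)
H(W) = 7 + 1/(-6 + W) (H(W) = 7 + 1/(W - 6) = 7 + 1/(-6 + W))
((H(2) + 3)**2 + a(12, 1))**2 = (((-41 + 7*2)/(-6 + 2) + 3)**2 + 4)**2 = (((-41 + 14)/(-4) + 3)**2 + 4)**2 = ((-1/4*(-27) + 3)**2 + 4)**2 = ((27/4 + 3)**2 + 4)**2 = ((39/4)**2 + 4)**2 = (1521/16 + 4)**2 = (1585/16)**2 = 2512225/256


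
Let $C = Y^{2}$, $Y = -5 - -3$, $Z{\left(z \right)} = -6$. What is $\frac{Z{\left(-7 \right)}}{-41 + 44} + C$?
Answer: $2$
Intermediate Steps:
$Y = -2$ ($Y = -5 + 3 = -2$)
$C = 4$ ($C = \left(-2\right)^{2} = 4$)
$\frac{Z{\left(-7 \right)}}{-41 + 44} + C = - \frac{6}{-41 + 44} + 4 = - \frac{6}{3} + 4 = \left(-6\right) \frac{1}{3} + 4 = -2 + 4 = 2$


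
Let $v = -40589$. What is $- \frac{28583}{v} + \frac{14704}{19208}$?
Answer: $\frac{143230365}{97454189} \approx 1.4697$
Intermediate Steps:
$- \frac{28583}{v} + \frac{14704}{19208} = - \frac{28583}{-40589} + \frac{14704}{19208} = \left(-28583\right) \left(- \frac{1}{40589}\right) + 14704 \cdot \frac{1}{19208} = \frac{28583}{40589} + \frac{1838}{2401} = \frac{143230365}{97454189}$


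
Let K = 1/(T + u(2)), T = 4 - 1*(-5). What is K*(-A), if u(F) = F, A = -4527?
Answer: 4527/11 ≈ 411.55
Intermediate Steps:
T = 9 (T = 4 + 5 = 9)
K = 1/11 (K = 1/(9 + 2) = 1/11 ≈ 0.090909)
K*(-A) = (-1*(-4527))/11 = (1/11)*4527 = 4527/11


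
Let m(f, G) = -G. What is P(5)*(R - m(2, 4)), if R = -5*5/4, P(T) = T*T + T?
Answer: -135/2 ≈ -67.500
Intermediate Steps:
P(T) = T + T**2 (P(T) = T**2 + T = T + T**2)
R = -25/4 (R = -25*1/4 = -25/4 ≈ -6.2500)
P(5)*(R - m(2, 4)) = (5*(1 + 5))*(-25/4 - (-1)*4) = (5*6)*(-25/4 - 1*(-4)) = 30*(-25/4 + 4) = 30*(-9/4) = -135/2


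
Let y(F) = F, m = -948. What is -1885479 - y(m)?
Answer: -1884531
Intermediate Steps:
-1885479 - y(m) = -1885479 - 1*(-948) = -1885479 + 948 = -1884531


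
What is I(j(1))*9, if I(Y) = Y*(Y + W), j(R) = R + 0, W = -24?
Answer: -207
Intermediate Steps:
j(R) = R
I(Y) = Y*(-24 + Y) (I(Y) = Y*(Y - 24) = Y*(-24 + Y))
I(j(1))*9 = (1*(-24 + 1))*9 = (1*(-23))*9 = -23*9 = -207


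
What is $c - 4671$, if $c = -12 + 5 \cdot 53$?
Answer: $-4418$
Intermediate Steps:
$c = 253$ ($c = -12 + 265 = 253$)
$c - 4671 = 253 - 4671 = -4418$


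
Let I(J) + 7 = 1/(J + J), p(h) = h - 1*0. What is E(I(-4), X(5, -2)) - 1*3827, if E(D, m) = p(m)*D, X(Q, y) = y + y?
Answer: -7597/2 ≈ -3798.5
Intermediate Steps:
p(h) = h (p(h) = h + 0 = h)
I(J) = -7 + 1/(2*J) (I(J) = -7 + 1/(J + J) = -7 + 1/(2*J))
X(Q, y) = 2*y
E(D, m) = D*m (E(D, m) = m*D = D*m)
E(I(-4), X(5, -2)) - 1*3827 = (-7 + (½)/(-4))*(2*(-2)) - 1*3827 = (-7 + (½)*(-¼))*(-4) - 3827 = (-7 - ⅛)*(-4) - 3827 = -57/8*(-4) - 3827 = 57/2 - 3827 = -7597/2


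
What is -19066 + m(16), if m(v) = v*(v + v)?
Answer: -18554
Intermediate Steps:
m(v) = 2*v² (m(v) = v*(2*v) = 2*v²)
-19066 + m(16) = -19066 + 2*16² = -19066 + 2*256 = -19066 + 512 = -18554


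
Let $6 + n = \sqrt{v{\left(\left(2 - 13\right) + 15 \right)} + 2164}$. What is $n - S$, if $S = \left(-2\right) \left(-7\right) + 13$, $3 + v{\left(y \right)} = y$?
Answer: $-33 + \sqrt{2165} \approx 13.53$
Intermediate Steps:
$v{\left(y \right)} = -3 + y$
$S = 27$ ($S = 14 + 13 = 27$)
$n = -6 + \sqrt{2165}$ ($n = -6 + \sqrt{\left(-3 + \left(\left(2 - 13\right) + 15\right)\right) + 2164} = -6 + \sqrt{\left(-3 + \left(-11 + 15\right)\right) + 2164} = -6 + \sqrt{\left(-3 + 4\right) + 2164} = -6 + \sqrt{1 + 2164} = -6 + \sqrt{2165} \approx 40.53$)
$n - S = \left(-6 + \sqrt{2165}\right) - 27 = -33 + \sqrt{2165}$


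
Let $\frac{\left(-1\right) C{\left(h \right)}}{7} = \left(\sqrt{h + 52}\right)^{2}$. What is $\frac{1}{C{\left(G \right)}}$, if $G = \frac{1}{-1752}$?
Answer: $- \frac{1752}{637721} \approx -0.0027473$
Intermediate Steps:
$G = - \frac{1}{1752} \approx -0.00057078$
$C{\left(h \right)} = -364 - 7 h$ ($C{\left(h \right)} = - 7 \left(\sqrt{h + 52}\right)^{2} = - 7 \left(\sqrt{52 + h}\right)^{2} = - 7 \left(52 + h\right) = -364 - 7 h$)
$\frac{1}{C{\left(G \right)}} = \frac{1}{-364 - - \frac{7}{1752}} = \frac{1}{-364 + \frac{7}{1752}} = \frac{1}{- \frac{637721}{1752}} = - \frac{1752}{637721}$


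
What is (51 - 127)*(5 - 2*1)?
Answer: -228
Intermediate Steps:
(51 - 127)*(5 - 2*1) = -76*(5 - 2) = -76*3 = -228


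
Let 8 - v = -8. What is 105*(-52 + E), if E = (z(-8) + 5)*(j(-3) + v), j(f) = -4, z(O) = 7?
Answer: 9660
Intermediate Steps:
v = 16 (v = 8 - 1*(-8) = 8 + 8 = 16)
E = 144 (E = (7 + 5)*(-4 + 16) = 12*12 = 144)
105*(-52 + E) = 105*(-52 + 144) = 105*92 = 9660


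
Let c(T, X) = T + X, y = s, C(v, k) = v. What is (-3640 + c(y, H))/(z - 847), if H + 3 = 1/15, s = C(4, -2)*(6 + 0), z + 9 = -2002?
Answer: 27142/21435 ≈ 1.2662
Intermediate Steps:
z = -2011 (z = -9 - 2002 = -2011)
s = 24 (s = 4*(6 + 0) = 4*6 = 24)
H = -44/15 (H = -3 + 1/15 = -44/15 ≈ -2.9333)
y = 24
(-3640 + c(y, H))/(z - 847) = (-3640 + (24 - 44/15))/(-2011 - 847) = (-3640 + 316/15)/(-2858) = -54284/15*(-1/2858) = 27142/21435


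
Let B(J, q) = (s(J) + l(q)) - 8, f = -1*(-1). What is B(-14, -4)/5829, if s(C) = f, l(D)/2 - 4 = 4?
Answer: 3/1943 ≈ 0.0015440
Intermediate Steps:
f = 1
l(D) = 16 (l(D) = 8 + 2*4 = 8 + 8 = 16)
s(C) = 1
B(J, q) = 9 (B(J, q) = (1 + 16) - 8 = 17 - 8 = 9)
B(-14, -4)/5829 = 9/5829 = 9*(1/5829) = 3/1943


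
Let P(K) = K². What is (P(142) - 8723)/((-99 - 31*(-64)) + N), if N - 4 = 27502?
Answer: 11441/29391 ≈ 0.38927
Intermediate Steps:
N = 27506 (N = 4 + 27502 = 27506)
(P(142) - 8723)/((-99 - 31*(-64)) + N) = (142² - 8723)/((-99 - 31*(-64)) + 27506) = (20164 - 8723)/((-99 + 1984) + 27506) = 11441/(1885 + 27506) = 11441/29391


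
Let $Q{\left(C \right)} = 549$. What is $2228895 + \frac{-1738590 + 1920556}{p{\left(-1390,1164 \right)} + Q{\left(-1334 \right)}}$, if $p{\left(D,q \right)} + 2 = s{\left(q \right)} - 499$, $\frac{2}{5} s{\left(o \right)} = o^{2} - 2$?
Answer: $\frac{7549898324251}{3387283} \approx 2.2289 \cdot 10^{6}$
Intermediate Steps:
$s{\left(o \right)} = -5 + \frac{5 o^{2}}{2}$ ($s{\left(o \right)} = \frac{5 \left(o^{2} - 2\right)}{2} = \frac{5 \left(-2 + o^{2}\right)}{2} = -5 + \frac{5 o^{2}}{2}$)
$p{\left(D,q \right)} = -506 + \frac{5 q^{2}}{2}$ ($p{\left(D,q \right)} = -2 + \left(\left(-5 + \frac{5 q^{2}}{2}\right) - 499\right) = -2 + \left(-504 + \frac{5 q^{2}}{2}\right) = -506 + \frac{5 q^{2}}{2}$)
$2228895 + \frac{-1738590 + 1920556}{p{\left(-1390,1164 \right)} + Q{\left(-1334 \right)}} = 2228895 + \frac{-1738590 + 1920556}{\left(-506 + \frac{5 \cdot 1164^{2}}{2}\right) + 549} = 2228895 + \frac{181966}{\left(-506 + \frac{5}{2} \cdot 1354896\right) + 549} = 2228895 + \frac{181966}{\left(-506 + 3387240\right) + 549} = 2228895 + \frac{181966}{3386734 + 549} = 2228895 + \frac{181966}{3387283} = \frac{7549898324251}{3387283}$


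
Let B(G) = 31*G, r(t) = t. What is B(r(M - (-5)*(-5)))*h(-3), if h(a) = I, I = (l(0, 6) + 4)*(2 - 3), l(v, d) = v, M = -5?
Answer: 3720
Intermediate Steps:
I = -4 (I = (0 + 4)*(2 - 3) = 4*(-1) = -4)
h(a) = -4
B(r(M - (-5)*(-5)))*h(-3) = (31*(-5 - (-5)*(-5)))*(-4) = (31*(-5 - 1*25))*(-4) = (31*(-5 - 25))*(-4) = (31*(-30))*(-4) = -930*(-4) = 3720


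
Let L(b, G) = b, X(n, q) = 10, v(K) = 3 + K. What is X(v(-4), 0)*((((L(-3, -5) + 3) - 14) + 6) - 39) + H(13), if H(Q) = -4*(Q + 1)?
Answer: -526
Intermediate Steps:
H(Q) = -4 - 4*Q (H(Q) = -4*(1 + Q) = -4 - 4*Q)
X(v(-4), 0)*((((L(-3, -5) + 3) - 14) + 6) - 39) + H(13) = 10*((((-3 + 3) - 14) + 6) - 39) + (-4 - 4*13) = 10*(((0 - 14) + 6) - 39) + (-4 - 52) = 10*((-14 + 6) - 39) - 56 = 10*(-8 - 39) - 56 = 10*(-47) - 56 = -470 - 56 = -526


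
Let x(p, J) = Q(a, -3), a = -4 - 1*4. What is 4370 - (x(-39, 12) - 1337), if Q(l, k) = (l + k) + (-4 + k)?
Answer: 5725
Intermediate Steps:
a = -8 (a = -4 - 4 = -8)
Q(l, k) = -4 + l + 2*k (Q(l, k) = (k + l) + (-4 + k) = -4 + l + 2*k)
x(p, J) = -18 (x(p, J) = -4 - 8 + 2*(-3) = -4 - 8 - 6 = -18)
4370 - (x(-39, 12) - 1337) = 4370 - (-18 - 1337) = 4370 - 1*(-1355) = 4370 + 1355 = 5725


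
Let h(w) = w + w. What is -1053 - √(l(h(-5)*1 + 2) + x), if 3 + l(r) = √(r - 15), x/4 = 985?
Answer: -1053 - √(3937 + I*√23) ≈ -1115.7 - 0.038217*I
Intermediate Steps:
x = 3940 (x = 4*985 = 3940)
h(w) = 2*w
l(r) = -3 + √(-15 + r) (l(r) = -3 + √(r - 15) = -3 + √(-15 + r))
-1053 - √(l(h(-5)*1 + 2) + x) = -1053 - √((-3 + √(-15 + ((2*(-5))*1 + 2))) + 3940) = -1053 - √((-3 + √(-15 + (-10*1 + 2))) + 3940) = -1053 - √((-3 + √(-15 + (-10 + 2))) + 3940) = -1053 - √((-3 + √(-15 - 8)) + 3940) = -1053 - √((-3 + √(-23)) + 3940) = -1053 - √((-3 + I*√23) + 3940) = -1053 - √(3937 + I*√23)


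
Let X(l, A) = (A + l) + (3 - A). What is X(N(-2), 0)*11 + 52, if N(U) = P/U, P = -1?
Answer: 181/2 ≈ 90.500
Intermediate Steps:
N(U) = -1/U
X(l, A) = 3 + l
X(N(-2), 0)*11 + 52 = (3 - 1/(-2))*11 + 52 = (3 - 1*(-½))*11 + 52 = (3 + ½)*11 + 52 = (7/2)*11 + 52 = 77/2 + 52 = 181/2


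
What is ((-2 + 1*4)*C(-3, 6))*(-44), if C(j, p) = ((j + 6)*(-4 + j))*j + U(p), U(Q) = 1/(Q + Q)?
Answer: -16654/3 ≈ -5551.3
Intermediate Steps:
U(Q) = 1/(2*Q)
C(j, p) = 1/(2*p) + j*(-4 + j)*(6 + j) (C(j, p) = ((j + 6)*(-4 + j))*j + 1/(2*p) = ((6 + j)*(-4 + j))*j + 1/(2*p) = ((-4 + j)*(6 + j))*j + 1/(2*p) = j*(-4 + j)*(6 + j) + 1/(2*p) = 1/(2*p) + j*(-4 + j)*(6 + j))
((-2 + 1*4)*C(-3, 6))*(-44) = ((-2 + 1*4)*((1/2 - 3*6*(-24 + (-3)**2 + 2*(-3)))/6))*(-44) = ((-2 + 4)*((1/2 - 3*6*(-24 + 9 - 6))/6))*(-44) = (2*((1/2 - 3*6*(-21))/6))*(-44) = (2*((1/2 + 378)/6))*(-44) = (2*((1/6)*(757/2)))*(-44) = (2*(757/12))*(-44) = (757/6)*(-44) = -16654/3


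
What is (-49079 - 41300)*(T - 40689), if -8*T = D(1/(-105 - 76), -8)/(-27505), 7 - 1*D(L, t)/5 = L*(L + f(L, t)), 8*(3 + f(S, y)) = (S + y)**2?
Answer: 7677182949138233005629/2087648335424 ≈ 3.6774e+9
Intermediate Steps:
f(S, y) = -3 + (S + y)**2/8
D(L, t) = 35 - 5*L*(-3 + L + (L + t)**2/8) (D(L, t) = 35 - 5*L*(L + (-3 + (L + t)**2/8)) = 35 - 5*L*(-3 + L + (L + t)**2/8))
T = 333377385/2087648335424 (T = -(35 - 5/(-105 - 76)**2 - 5*(-24 + (1/(-105 - 76) - 8)**2)/(8*(-105 - 76)))/(8*(-27505)) = -(35 - 5*(1/(-181))**2 - 5/8*(-24 + (1/(-181) - 8)**2)/(-181))*(-1)/(8*27505) = -(35 - 5*(-1/181)**2 - 5/8*(-1/181)*(-24 + (-1/181 - 8)**2))*(-1)/(8*27505) = -(35 - 5*1/32761 - 5/8*(-1/181)*(-24 + (-1449/181)**2))*(-1)/(8*27505) = -(35 - 5/32761 - 5/8*(-1/181)*(-24 + 2099601/32761))*(-1)/(8*27505) = -(35 - 5/32761 - 5/8*(-1/181)*1313337/32761)*(-1)/(8*27505) = -(35 - 5/32761 + 6566685/47437928)*(-1)/(8*27505) = -1666886925*(-1)/(379503424*27505) = -1/8*(-333377385/260956041928) = 333377385/2087648335424 ≈ 0.00015969)
(-49079 - 41300)*(T - 40689) = (-49079 - 41300)*(333377385/2087648335424 - 40689) = -90379*(-84944322786689751/2087648335424) = 7677182949138233005629/2087648335424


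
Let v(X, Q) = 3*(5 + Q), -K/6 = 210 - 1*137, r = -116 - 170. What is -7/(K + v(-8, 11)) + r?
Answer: -111533/390 ≈ -285.98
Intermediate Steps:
r = -286
K = -438 (K = -6*(210 - 1*137) = -6*(210 - 137) = -6*73 = -438)
v(X, Q) = 15 + 3*Q
-7/(K + v(-8, 11)) + r = -7/(-438 + (15 + 3*11)) - 286 = -7/(-438 + (15 + 33)) - 286 = -7/(-438 + 48) - 286 = -7/(-390) - 286 = -1/390*(-7) - 286 = 7/390 - 286 = -111533/390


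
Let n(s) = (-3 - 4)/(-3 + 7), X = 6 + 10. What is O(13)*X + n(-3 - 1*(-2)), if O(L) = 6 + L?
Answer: 1209/4 ≈ 302.25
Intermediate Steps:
X = 16
n(s) = -7/4
O(13)*X + n(-3 - 1*(-2)) = (6 + 13)*16 - 7/4 = 19*16 - 7/4 = 304 - 7/4 = 1209/4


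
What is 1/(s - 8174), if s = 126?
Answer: -1/8048 ≈ -0.00012425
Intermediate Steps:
1/(s - 8174) = 1/(126 - 8174) = 1/(-8048) = -1/8048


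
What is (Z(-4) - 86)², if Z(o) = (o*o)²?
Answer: 28900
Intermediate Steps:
Z(o) = o⁴ (Z(o) = (o²)² = o⁴)
(Z(-4) - 86)² = ((-4)⁴ - 86)² = (256 - 86)² = 170² = 28900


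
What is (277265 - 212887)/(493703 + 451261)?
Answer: 32189/472482 ≈ 0.068128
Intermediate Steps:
(277265 - 212887)/(493703 + 451261) = 64378/944964 = 64378*(1/944964) = 32189/472482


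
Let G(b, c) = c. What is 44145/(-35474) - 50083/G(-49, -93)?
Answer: 1772538857/3299082 ≈ 537.28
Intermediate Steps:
44145/(-35474) - 50083/G(-49, -93) = 44145/(-35474) - 50083/(-93) = 44145*(-1/35474) - 50083*(-1/93) = -44145/35474 + 50083/93 = 1772538857/3299082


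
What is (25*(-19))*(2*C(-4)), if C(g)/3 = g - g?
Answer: 0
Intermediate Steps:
C(g) = 0 (C(g) = 3*(g - g) = 3*0 = 0)
(25*(-19))*(2*C(-4)) = (25*(-19))*(2*0) = -475*0 = 0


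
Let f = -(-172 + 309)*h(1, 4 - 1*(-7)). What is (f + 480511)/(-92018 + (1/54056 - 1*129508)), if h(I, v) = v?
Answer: -25893040224/11974809455 ≈ -2.1623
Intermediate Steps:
f = -1507 (f = -(-172 + 309)*(4 - 1*(-7)) = -137*(4 + 7) = -137*11 = -1*1507 = -1507)
(f + 480511)/(-92018 + (1/54056 - 1*129508)) = (-1507 + 480511)/(-92018 + (1/54056 - 1*129508)) = 479004/(-92018 + (1/54056 - 129508)) = 479004/(-92018 - 7000684447/54056) = 479004/(-11974809455/54056) = 479004*(-54056/11974809455) = -25893040224/11974809455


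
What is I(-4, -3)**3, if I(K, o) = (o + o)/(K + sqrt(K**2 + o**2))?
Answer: -216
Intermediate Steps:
I(K, o) = 2*o/(K + sqrt(K**2 + o**2)) (I(K, o) = (2*o)/(K + sqrt(K**2 + o**2)) = 2*o/(K + sqrt(K**2 + o**2)))
I(-4, -3)**3 = (2*(-3)/(-4 + sqrt((-4)**2 + (-3)**2)))**3 = (2*(-3)/(-4 + sqrt(16 + 9)))**3 = (2*(-3)/(-4 + sqrt(25)))**3 = (2*(-3)/(-4 + 5))**3 = (2*(-3)/1)**3 = (2*(-3)*1)**3 = (-6)**3 = -216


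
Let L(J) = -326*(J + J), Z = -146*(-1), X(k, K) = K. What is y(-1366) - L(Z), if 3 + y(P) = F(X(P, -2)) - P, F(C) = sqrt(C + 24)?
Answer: 96555 + sqrt(22) ≈ 96560.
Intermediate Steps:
F(C) = sqrt(24 + C)
y(P) = -3 + sqrt(22) - P (y(P) = -3 + (sqrt(24 - 2) - P) = -3 + (sqrt(22) - P) = -3 + sqrt(22) - P)
Z = 146
L(J) = -652*J
y(-1366) - L(Z) = (-3 + sqrt(22) - 1*(-1366)) - (-652)*146 = (-3 + sqrt(22) + 1366) - 1*(-95192) = (1363 + sqrt(22)) + 95192 = 96555 + sqrt(22)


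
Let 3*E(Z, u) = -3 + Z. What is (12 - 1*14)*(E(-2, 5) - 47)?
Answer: 292/3 ≈ 97.333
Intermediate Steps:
E(Z, u) = -1 + Z/3 (E(Z, u) = (-3 + Z)/3 = -1 + Z/3)
(12 - 1*14)*(E(-2, 5) - 47) = (12 - 1*14)*((-1 + (1/3)*(-2)) - 47) = (12 - 14)*((-1 - 2/3) - 47) = -2*(-5/3 - 47) = -2*(-146/3) = 292/3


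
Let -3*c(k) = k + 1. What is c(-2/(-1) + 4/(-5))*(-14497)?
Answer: 159467/15 ≈ 10631.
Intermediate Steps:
c(k) = -1/3 - k/3 (c(k) = -(k + 1)/3 = -(1 + k)/3 = -1/3 - k/3)
c(-2/(-1) + 4/(-5))*(-14497) = (-1/3 - (-2/(-1) + 4/(-5))/3)*(-14497) = (-1/3 - (-2*(-1) + 4*(-1/5))/3)*(-14497) = (-1/3 - (2 - 4/5)/3)*(-14497) = (-1/3 - 1/3*6/5)*(-14497) = (-1/3 - 2/5)*(-14497) = -11/15*(-14497) = 159467/15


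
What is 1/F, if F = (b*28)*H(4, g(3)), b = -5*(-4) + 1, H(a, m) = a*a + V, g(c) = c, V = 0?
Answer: 1/9408 ≈ 0.00010629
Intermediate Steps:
H(a, m) = a² (H(a, m) = a*a + 0 = a² + 0 = a²)
b = 21 (b = 20 + 1 = 21)
F = 9408 (F = (21*28)*4² = 588*16 = 9408)
1/F = 1/9408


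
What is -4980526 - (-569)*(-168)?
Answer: -5076118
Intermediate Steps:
-4980526 - (-569)*(-168) = -4980526 - 1*95592 = -4980526 - 95592 = -5076118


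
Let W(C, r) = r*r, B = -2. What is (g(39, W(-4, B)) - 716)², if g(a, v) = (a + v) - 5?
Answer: 459684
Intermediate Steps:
W(C, r) = r²
g(a, v) = -5 + a + v
(g(39, W(-4, B)) - 716)² = ((-5 + 39 + (-2)²) - 716)² = ((-5 + 39 + 4) - 716)² = (38 - 716)² = (-678)² = 459684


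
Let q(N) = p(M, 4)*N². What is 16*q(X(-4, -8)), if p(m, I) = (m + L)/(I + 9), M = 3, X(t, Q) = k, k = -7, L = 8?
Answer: 8624/13 ≈ 663.38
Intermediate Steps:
X(t, Q) = -7
p(m, I) = (8 + m)/(9 + I) (p(m, I) = (m + 8)/(I + 9) = (8 + m)/(9 + I))
q(N) = 11*N²/13 (q(N) = ((8 + 3)/(9 + 4))*N² = (11/13)*N² = ((1/13)*11)*N² = 11*N²/13)
16*q(X(-4, -8)) = 16*((11/13)*(-7)²) = 16*((11/13)*49) = 16*(539/13) = 8624/13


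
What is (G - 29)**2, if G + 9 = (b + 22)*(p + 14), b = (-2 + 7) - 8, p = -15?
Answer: 3249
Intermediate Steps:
b = -3 (b = 5 - 8 = -3)
G = -28 (G = -9 + (-3 + 22)*(-15 + 14) = -9 + 19*(-1) = -9 - 19 = -28)
(G - 29)**2 = (-28 - 29)**2 = (-57)**2 = 3249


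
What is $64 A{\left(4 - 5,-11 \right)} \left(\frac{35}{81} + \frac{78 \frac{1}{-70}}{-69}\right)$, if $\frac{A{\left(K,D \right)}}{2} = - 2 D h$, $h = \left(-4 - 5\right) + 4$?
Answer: $- \frac{82306048}{13041} \approx -6311.3$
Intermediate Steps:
$h = -5$ ($h = -9 + 4 = -5$)
$A{\left(K,D \right)} = 20 D$ ($A{\left(K,D \right)} = 2 - 2 D \left(-5\right) = 2 \cdot 10 D = 20 D$)
$64 A{\left(4 - 5,-11 \right)} \left(\frac{35}{81} + \frac{78 \frac{1}{-70}}{-69}\right) = 64 \cdot 20 \left(-11\right) \left(\frac{35}{81} + \frac{78 \frac{1}{-70}}{-69}\right) = 64 \left(-220\right) \left(35 \cdot \frac{1}{81} + 78 \left(- \frac{1}{70}\right) \left(- \frac{1}{69}\right)\right) = - 14080 \left(\frac{35}{81} - - \frac{13}{805}\right) = - 14080 \left(\frac{35}{81} + \frac{13}{805}\right) = \left(-14080\right) \frac{29228}{65205} = - \frac{82306048}{13041}$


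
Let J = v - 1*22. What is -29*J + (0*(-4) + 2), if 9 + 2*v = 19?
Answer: 495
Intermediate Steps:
v = 5 (v = -9/2 + (½)*19 = -9/2 + 19/2 = 5)
J = -17 (J = 5 - 1*22 = 5 - 22 = -17)
-29*J + (0*(-4) + 2) = -29*(-17) + (0*(-4) + 2) = 493 + (0 + 2) = 493 + 2 = 495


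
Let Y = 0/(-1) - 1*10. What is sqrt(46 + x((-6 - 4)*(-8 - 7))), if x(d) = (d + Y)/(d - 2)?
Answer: 3*sqrt(7141)/37 ≈ 6.8517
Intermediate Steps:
Y = -10 (Y = 0*(-1) - 10 = 0 - 10 = -10)
x(d) = (-10 + d)/(-2 + d) (x(d) = (d - 10)/(d - 2) = (-10 + d)/(-2 + d))
sqrt(46 + x((-6 - 4)*(-8 - 7))) = sqrt(46 + (-10 + (-6 - 4)*(-8 - 7))/(-2 + (-6 - 4)*(-8 - 7))) = sqrt(46 + (-10 - 10*(-15))/(-2 - 10*(-15))) = sqrt(46 + (-10 + 150)/(-2 + 150)) = sqrt(46 + 140/148) = sqrt(46 + (1/148)*140) = sqrt(46 + 35/37) = sqrt(1737/37) = 3*sqrt(7141)/37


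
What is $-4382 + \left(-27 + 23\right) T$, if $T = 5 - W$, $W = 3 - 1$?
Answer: $-4394$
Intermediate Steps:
$W = 2$ ($W = 3 - 1 = 2$)
$T = 3$ ($T = 5 - 2 = 3$)
$-4382 + \left(-27 + 23\right) T = -4382 + \left(-27 + 23\right) 3 = -4382 - 12 = -4394$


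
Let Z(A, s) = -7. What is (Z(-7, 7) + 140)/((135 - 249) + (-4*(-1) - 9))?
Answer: -19/17 ≈ -1.1176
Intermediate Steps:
(Z(-7, 7) + 140)/((135 - 249) + (-4*(-1) - 9)) = (-7 + 140)/((135 - 249) + (-4*(-1) - 9)) = 133/(-114 + (-4*(-1) - 9)) = 133/(-114 + (4 - 9)) = 133/(-114 - 5) = 133/(-119) = 133*(-1/119) = -19/17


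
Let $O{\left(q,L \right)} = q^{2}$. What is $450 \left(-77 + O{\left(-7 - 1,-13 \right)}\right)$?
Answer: $-5850$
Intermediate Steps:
$450 \left(-77 + O{\left(-7 - 1,-13 \right)}\right) = 450 \left(-77 + \left(-7 - 1\right)^{2}\right) = 450 \left(-77 + \left(-8\right)^{2}\right) = 450 \left(-77 + 64\right) = 450 \left(-13\right) = -5850$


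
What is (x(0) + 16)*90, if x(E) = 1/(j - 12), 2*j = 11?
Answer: 18540/13 ≈ 1426.2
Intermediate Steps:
j = 11/2 (j = (½)*11 = 11/2 ≈ 5.5000)
x(E) = -2/13 (x(E) = 1/(11/2 - 12) = 1/(-13/2) = -2/13)
(x(0) + 16)*90 = (-2/13 + 16)*90 = (206/13)*90 = 18540/13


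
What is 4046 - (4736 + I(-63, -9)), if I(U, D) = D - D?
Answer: -690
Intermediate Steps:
I(U, D) = 0
4046 - (4736 + I(-63, -9)) = 4046 - (4736 + 0) = 4046 - 1*4736 = 4046 - 4736 = -690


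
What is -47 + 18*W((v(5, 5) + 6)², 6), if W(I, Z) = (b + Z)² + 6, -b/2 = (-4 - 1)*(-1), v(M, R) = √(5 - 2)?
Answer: 349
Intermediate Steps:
v(M, R) = √3
b = -10 (b = -2*(-4 - 1)*(-1) = -(-10)*(-1) = -2*5 = -10)
W(I, Z) = 6 + (-10 + Z)² (W(I, Z) = (-10 + Z)² + 6 = 6 + (-10 + Z)²)
-47 + 18*W((v(5, 5) + 6)², 6) = -47 + 18*(6 + (-10 + 6)²) = -47 + 18*(6 + (-4)²) = -47 + 18*(6 + 16) = -47 + 18*22 = -47 + 396 = 349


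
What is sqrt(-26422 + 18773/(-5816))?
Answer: 5*I*sqrt(8938559510)/2908 ≈ 162.56*I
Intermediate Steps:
sqrt(-26422 + 18773/(-5816)) = sqrt(-26422 + 18773*(-1/5816)) = sqrt(-26422 - 18773/5816) = sqrt(-153689125/5816) = 5*I*sqrt(8938559510)/2908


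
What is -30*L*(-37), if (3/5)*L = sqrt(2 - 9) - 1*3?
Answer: -5550 + 1850*I*sqrt(7) ≈ -5550.0 + 4894.6*I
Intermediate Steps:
L = -5 + 5*I*sqrt(7)/3 (L = 5*(sqrt(2 - 9) - 1*3)/3 = 5*(sqrt(-7) - 3)/3 = 5*(I*sqrt(7) - 3)/3 = 5*(-3 + I*sqrt(7))/3 = -5 + 5*I*sqrt(7)/3 ≈ -5.0 + 4.4096*I)
-30*L*(-37) = -30*(-5 + 5*I*sqrt(7)/3)*(-37) = (150 - 50*I*sqrt(7))*(-37) = -5550 + 1850*I*sqrt(7)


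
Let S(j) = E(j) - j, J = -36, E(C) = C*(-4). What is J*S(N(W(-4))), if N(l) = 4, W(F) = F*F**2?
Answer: 720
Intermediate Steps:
W(F) = F**3
E(C) = -4*C
S(j) = -5*j (S(j) = -4*j - j = -5*j)
J*S(N(W(-4))) = -(-180)*4 = -36*(-20) = 720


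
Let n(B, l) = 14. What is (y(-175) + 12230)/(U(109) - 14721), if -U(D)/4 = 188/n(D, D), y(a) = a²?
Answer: -299985/103423 ≈ -2.9006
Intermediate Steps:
U(D) = -376/7 (U(D) = -752/14 = -4*94/7 = -376/7)
(y(-175) + 12230)/(U(109) - 14721) = ((-175)² + 12230)/(-376/7 - 14721) = (30625 + 12230)/(-103423/7) = 42855*(-7/103423) = -299985/103423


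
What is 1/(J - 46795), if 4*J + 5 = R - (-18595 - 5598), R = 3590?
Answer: -2/79701 ≈ -2.5094e-5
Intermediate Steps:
J = 13889/2 (J = -5/4 + (3590 - (-18595 - 5598))/4 = -5/4 + (3590 - 1*(-24193))/4 = -5/4 + (3590 + 24193)/4 = -5/4 + (¼)*27783 = -5/4 + 27783/4 = 13889/2 ≈ 6944.5)
1/(J - 46795) = 1/(13889/2 - 46795) = 1/(-79701/2) = -2/79701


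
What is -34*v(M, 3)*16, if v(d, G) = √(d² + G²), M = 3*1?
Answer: -1632*√2 ≈ -2308.0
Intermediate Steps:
M = 3
v(d, G) = √(G² + d²)
-34*v(M, 3)*16 = -34*√(3² + 3²)*16 = -34*√(9 + 9)*16 = -102*√2*16 = -1632*√2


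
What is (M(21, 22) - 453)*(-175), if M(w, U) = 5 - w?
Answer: 82075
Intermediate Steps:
(M(21, 22) - 453)*(-175) = ((5 - 1*21) - 453)*(-175) = ((5 - 21) - 453)*(-175) = (-16 - 453)*(-175) = -469*(-175) = 82075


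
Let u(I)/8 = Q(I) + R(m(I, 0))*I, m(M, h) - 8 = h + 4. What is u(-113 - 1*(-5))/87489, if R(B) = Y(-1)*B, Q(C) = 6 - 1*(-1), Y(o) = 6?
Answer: -62152/87489 ≈ -0.71040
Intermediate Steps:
m(M, h) = 12 + h (m(M, h) = 8 + (h + 4) = 8 + (4 + h) = 12 + h)
Q(C) = 7 (Q(C) = 6 + 1 = 7)
R(B) = 6*B
u(I) = 56 + 576*I (u(I) = 8*(7 + (6*(12 + 0))*I) = 8*(7 + (6*12)*I) = 8*(7 + 72*I) = 56 + 576*I)
u(-113 - 1*(-5))/87489 = (56 + 576*(-113 - 1*(-5)))/87489 = (56 + 576*(-113 + 5))*(1/87489) = (56 + 576*(-108))*(1/87489) = (56 - 62208)*(1/87489) = -62152*1/87489 = -62152/87489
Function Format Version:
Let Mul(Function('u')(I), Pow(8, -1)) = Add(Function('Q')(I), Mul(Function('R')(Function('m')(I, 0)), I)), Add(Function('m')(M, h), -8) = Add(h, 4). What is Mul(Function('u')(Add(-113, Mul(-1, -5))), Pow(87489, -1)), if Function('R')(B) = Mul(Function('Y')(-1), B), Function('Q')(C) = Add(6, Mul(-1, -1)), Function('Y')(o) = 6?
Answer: Rational(-62152, 87489) ≈ -0.71040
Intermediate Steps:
Function('m')(M, h) = Add(12, h) (Function('m')(M, h) = Add(8, Add(h, 4)) = Add(8, Add(4, h)) = Add(12, h))
Function('Q')(C) = 7 (Function('Q')(C) = Add(6, 1) = 7)
Function('R')(B) = Mul(6, B)
Function('u')(I) = Add(56, Mul(576, I)) (Function('u')(I) = Mul(8, Add(7, Mul(Mul(6, Add(12, 0)), I))) = Mul(8, Add(7, Mul(Mul(6, 12), I))) = Mul(8, Add(7, Mul(72, I))) = Add(56, Mul(576, I)))
Mul(Function('u')(Add(-113, Mul(-1, -5))), Pow(87489, -1)) = Mul(Add(56, Mul(576, Add(-113, Mul(-1, -5)))), Pow(87489, -1)) = Mul(Add(56, Mul(576, Add(-113, 5))), Rational(1, 87489)) = Mul(Add(56, Mul(576, -108)), Rational(1, 87489)) = Mul(Add(56, -62208), Rational(1, 87489)) = Mul(-62152, Rational(1, 87489)) = Rational(-62152, 87489)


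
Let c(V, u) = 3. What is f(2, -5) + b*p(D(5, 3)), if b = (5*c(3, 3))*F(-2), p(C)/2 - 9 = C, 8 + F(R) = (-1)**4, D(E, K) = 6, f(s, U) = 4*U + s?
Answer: -3168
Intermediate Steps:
f(s, U) = s + 4*U
F(R) = -7 (F(R) = -8 + (-1)**4 = -8 + 1 = -7)
p(C) = 18 + 2*C
b = -105 (b = (5*3)*(-7) = 15*(-7) = -105)
f(2, -5) + b*p(D(5, 3)) = (2 + 4*(-5)) - 105*(18 + 2*6) = (2 - 20) - 105*(18 + 12) = -18 - 105*30 = -18 - 3150 = -3168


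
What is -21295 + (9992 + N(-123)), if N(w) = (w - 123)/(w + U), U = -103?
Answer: -1277116/113 ≈ -11302.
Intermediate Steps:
N(w) = (-123 + w)/(-103 + w) (N(w) = (w - 123)/(w - 103) = (-123 + w)/(-103 + w))
-21295 + (9992 + N(-123)) = -21295 + (9992 + (-123 - 123)/(-103 - 123)) = -21295 + (9992 - 246/(-226)) = -21295 + (9992 - 1/226*(-246)) = -21295 + (9992 + 123/113) = -21295 + 1129219/113 = -1277116/113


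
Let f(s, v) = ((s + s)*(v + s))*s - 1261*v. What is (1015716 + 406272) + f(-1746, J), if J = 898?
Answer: -5169993526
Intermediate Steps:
f(s, v) = -1261*v + 2*s²*(s + v) (f(s, v) = ((2*s)*(s + v))*s - 1261*v = (2*s*(s + v))*s - 1261*v = 2*s²*(s + v) - 1261*v = -1261*v + 2*s²*(s + v))
(1015716 + 406272) + f(-1746, J) = (1015716 + 406272) + (-1261*898 + 2*(-1746)³ + 2*898*(-1746)²) = 1421988 + (-1132378 + 2*(-5322708936) + 2*898*3048516) = 1421988 + (-1132378 - 10645417872 + 5475134736) = 1421988 - 5171415514 = -5169993526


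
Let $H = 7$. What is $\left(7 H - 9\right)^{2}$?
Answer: $1600$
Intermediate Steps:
$\left(7 H - 9\right)^{2} = \left(7 \cdot 7 - 9\right)^{2} = \left(49 - 9\right)^{2} = 40^{2} = 1600$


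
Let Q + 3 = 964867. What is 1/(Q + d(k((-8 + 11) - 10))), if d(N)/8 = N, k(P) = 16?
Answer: 1/964992 ≈ 1.0363e-6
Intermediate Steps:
Q = 964864 (Q = -3 + 964867 = 964864)
d(N) = 8*N
1/(Q + d(k((-8 + 11) - 10))) = 1/(964864 + 8*16) = 1/(964864 + 128) = 1/964992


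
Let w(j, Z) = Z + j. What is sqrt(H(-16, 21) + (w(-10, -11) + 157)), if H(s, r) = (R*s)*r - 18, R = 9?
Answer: I*sqrt(2906) ≈ 53.907*I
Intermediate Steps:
H(s, r) = -18 + 9*r*s (H(s, r) = (9*s)*r - 18 = 9*r*s - 18 = -18 + 9*r*s)
sqrt(H(-16, 21) + (w(-10, -11) + 157)) = sqrt((-18 + 9*21*(-16)) + ((-11 - 10) + 157)) = sqrt((-18 - 3024) + (-21 + 157)) = sqrt(-3042 + 136) = sqrt(-2906) = I*sqrt(2906)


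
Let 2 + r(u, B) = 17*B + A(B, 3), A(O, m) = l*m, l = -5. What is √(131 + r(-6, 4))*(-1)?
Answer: -√182 ≈ -13.491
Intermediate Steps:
A(O, m) = -5*m
r(u, B) = -17 + 17*B (r(u, B) = -2 + (17*B - 5*3) = -2 + (17*B - 15) = -2 + (-15 + 17*B) = -17 + 17*B)
√(131 + r(-6, 4))*(-1) = √(131 + (-17 + 17*4))*(-1) = √(131 + (-17 + 68))*(-1) = √(131 + 51)*(-1) = √182*(-1) = -√182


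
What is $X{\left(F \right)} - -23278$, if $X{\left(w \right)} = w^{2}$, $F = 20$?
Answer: $23678$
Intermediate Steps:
$X{\left(F \right)} - -23278 = 20^{2} - -23278 = 400 + 23278 = 23678$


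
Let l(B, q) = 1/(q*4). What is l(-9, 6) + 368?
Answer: 8833/24 ≈ 368.04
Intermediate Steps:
l(B, q) = 1/(4*q)
l(-9, 6) + 368 = (1/4)/6 + 368 = (1/4)*(1/6) + 368 = 1/24 + 368 = 8833/24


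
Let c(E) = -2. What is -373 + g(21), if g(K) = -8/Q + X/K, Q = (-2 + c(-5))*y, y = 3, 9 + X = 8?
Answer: -7820/21 ≈ -372.38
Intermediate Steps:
X = -1 (X = -9 + 8 = -1)
Q = -12 (Q = (-2 - 2)*3 = -4*3 = -12)
g(K) = ⅔ - 1/K (g(K) = -8/(-12) - 1/K = -8*(-1/12) - 1/K = ⅔ - 1/K)
-373 + g(21) = -373 + (⅔ - 1/21) = -373 + 13/21 = -7820/21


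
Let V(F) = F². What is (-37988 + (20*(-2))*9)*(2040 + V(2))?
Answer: -78383312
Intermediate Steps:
(-37988 + (20*(-2))*9)*(2040 + V(2)) = (-37988 + (20*(-2))*9)*(2040 + 2²) = (-37988 - 40*9)*(2040 + 4) = (-37988 - 360)*2044 = -38348*2044 = -78383312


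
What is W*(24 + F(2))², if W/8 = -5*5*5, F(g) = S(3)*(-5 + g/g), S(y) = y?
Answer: -144000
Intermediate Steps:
F(g) = -12 (F(g) = 3*(-5 + g/g) = 3*(-5 + 1) = 3*(-4) = -12)
W = -1000 (W = 8*(-5*5*5) = 8*(-25*5) = 8*(-125) = -1000)
W*(24 + F(2))² = -1000*(24 - 12)² = -1000*12² = -1000*144 = -144000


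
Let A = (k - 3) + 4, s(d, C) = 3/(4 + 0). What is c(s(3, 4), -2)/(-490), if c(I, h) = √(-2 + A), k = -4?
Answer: -I*√5/490 ≈ -0.0045634*I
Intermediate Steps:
s(d, C) = ¾ (s(d, C) = 3/4 = (¼)*3 = ¾)
A = -3 (A = (-4 - 3) + 4 = -7 + 4 = -3)
c(I, h) = I*√5 (c(I, h) = √(-2 - 3) = √(-5) = I*√5)
c(s(3, 4), -2)/(-490) = (I*√5)/(-490) = (I*√5)*(-1/490) = -I*√5/490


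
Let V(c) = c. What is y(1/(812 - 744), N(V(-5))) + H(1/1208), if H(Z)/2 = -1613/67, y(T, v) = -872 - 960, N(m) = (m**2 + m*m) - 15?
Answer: -125970/67 ≈ -1880.1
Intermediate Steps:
N(m) = -15 + 2*m**2 (N(m) = (m**2 + m**2) - 15 = 2*m**2 - 15 = -15 + 2*m**2)
y(T, v) = -1832
H(Z) = -3226/67 (H(Z) = 2*(-1613/67) = -3226/67)
y(1/(812 - 744), N(V(-5))) + H(1/1208) = -1832 - 3226/67 = -125970/67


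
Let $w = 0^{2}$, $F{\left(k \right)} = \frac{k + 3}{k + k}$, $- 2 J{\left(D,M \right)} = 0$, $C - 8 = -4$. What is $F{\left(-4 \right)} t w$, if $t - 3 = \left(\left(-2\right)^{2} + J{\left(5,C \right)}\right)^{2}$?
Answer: $0$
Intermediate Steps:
$C = 4$ ($C = 8 - 4 = 4$)
$J{\left(D,M \right)} = 0$ ($J{\left(D,M \right)} = \left(- \frac{1}{2}\right) 0 = 0$)
$F{\left(k \right)} = \frac{3 + k}{2 k}$
$t = 19$ ($t = 3 + \left(\left(-2\right)^{2} + 0\right)^{2} = 3 + \left(4 + 0\right)^{2} = 3 + 4^{2} = 3 + 16 = 19$)
$w = 0$
$F{\left(-4 \right)} t w = \frac{3 - 4}{2 \left(-4\right)} 19 \cdot 0 = \frac{1}{2} \left(- \frac{1}{4}\right) \left(-1\right) 19 \cdot 0 = \frac{1}{8} \cdot 19 \cdot 0 = \frac{19}{8} \cdot 0 = 0$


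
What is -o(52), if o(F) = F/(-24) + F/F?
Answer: 7/6 ≈ 1.1667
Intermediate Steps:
o(F) = 1 - F/24 (o(F) = F*(-1/24) + 1 = -F/24 + 1 = 1 - F/24)
-o(52) = -(1 - 1/24*52) = -(1 - 13/6) = -1*(-7/6) = 7/6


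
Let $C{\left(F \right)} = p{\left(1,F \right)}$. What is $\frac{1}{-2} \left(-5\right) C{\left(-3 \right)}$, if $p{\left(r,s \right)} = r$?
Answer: $\frac{5}{2} \approx 2.5$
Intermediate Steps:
$C{\left(F \right)} = 1$
$\frac{1}{-2} \left(-5\right) C{\left(-3 \right)} = \frac{1}{-2} \left(-5\right) 1 = \left(- \frac{1}{2}\right) \left(-5\right) 1 = \frac{5}{2} \cdot 1 = \frac{5}{2}$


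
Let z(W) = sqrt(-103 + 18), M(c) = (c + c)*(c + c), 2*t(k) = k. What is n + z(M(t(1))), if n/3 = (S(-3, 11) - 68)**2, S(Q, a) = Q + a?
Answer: 10800 + I*sqrt(85) ≈ 10800.0 + 9.2195*I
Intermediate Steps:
t(k) = k/2
M(c) = 4*c**2 (M(c) = (2*c)*(2*c) = 4*c**2)
z(W) = I*sqrt(85) (z(W) = sqrt(-85) = I*sqrt(85))
n = 10800 (n = 3*((-3 + 11) - 68)**2 = 3*(8 - 68)**2 = 3*(-60)**2 = 3*3600 = 10800)
n + z(M(t(1))) = 10800 + I*sqrt(85)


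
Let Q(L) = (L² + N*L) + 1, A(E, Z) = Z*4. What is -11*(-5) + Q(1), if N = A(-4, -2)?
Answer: 49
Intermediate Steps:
A(E, Z) = 4*Z
N = -8 (N = 4*(-2) = -8)
Q(L) = 1 + L² - 8*L (Q(L) = (L² - 8*L) + 1 = 1 + L² - 8*L)
-11*(-5) + Q(1) = -11*(-5) + (1 + 1² - 8*1) = 55 + (1 + 1 - 8) = 55 - 6 = 49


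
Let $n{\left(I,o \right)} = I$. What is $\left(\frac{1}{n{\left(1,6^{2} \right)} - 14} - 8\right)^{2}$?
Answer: $\frac{11025}{169} \approx 65.237$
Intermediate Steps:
$\left(\frac{1}{n{\left(1,6^{2} \right)} - 14} - 8\right)^{2} = \left(\frac{1}{1 - 14} - 8\right)^{2} = \left(\frac{1}{-13} - 8\right)^{2} = \left(- \frac{1}{13} - 8\right)^{2} = \left(- \frac{105}{13}\right)^{2} = \frac{11025}{169}$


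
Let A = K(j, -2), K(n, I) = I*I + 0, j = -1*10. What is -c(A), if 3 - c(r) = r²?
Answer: 13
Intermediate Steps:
j = -10
K(n, I) = I² (K(n, I) = I² + 0 = I²)
A = 4 (A = (-2)² = 4)
c(r) = 3 - r²
-c(A) = -(3 - 1*4²) = -(3 - 1*16) = -(3 - 16) = -1*(-13) = 13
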